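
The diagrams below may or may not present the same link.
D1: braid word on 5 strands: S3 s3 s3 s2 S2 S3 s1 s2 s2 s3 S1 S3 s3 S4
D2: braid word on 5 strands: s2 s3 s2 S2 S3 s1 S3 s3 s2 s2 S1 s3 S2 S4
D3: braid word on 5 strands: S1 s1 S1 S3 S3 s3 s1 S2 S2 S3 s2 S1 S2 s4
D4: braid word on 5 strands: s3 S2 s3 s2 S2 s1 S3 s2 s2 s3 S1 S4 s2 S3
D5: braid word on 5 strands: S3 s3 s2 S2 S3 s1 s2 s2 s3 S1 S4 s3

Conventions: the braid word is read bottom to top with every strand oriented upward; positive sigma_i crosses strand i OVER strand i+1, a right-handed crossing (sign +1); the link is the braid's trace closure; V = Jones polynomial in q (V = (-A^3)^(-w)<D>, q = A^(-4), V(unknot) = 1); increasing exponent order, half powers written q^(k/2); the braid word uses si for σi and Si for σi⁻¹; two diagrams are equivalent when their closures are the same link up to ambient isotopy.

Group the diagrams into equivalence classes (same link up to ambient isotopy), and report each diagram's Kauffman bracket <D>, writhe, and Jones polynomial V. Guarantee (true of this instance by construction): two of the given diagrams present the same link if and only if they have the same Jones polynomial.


equivalence classes: {D1, D2, D4, D5} | {D3}
D1 (bracket A^-6 + A^-2 + A^2 + A^6; 14 crossings at w = +2): V = 1 + q + q^2 + q^3
V(D2) = 1 + q + q^2 + q^3  (w +2, c 14, <D> = A^-6 + A^-2 + A^2 + A^6)
D3 (bracket A^-8 + 2 + A^8; 14 crossings at w = -4): V = q^-5 + 2q^-3 + q^-1
V(D4) = 1 + q + q^2 + q^3  (w +2, c 14, <D> = A^-6 + A^-2 + A^2 + A^6)
V(D5) = 1 + q + q^2 + q^3  (w +2, c 12, <D> = A^-6 + A^-2 + A^2 + A^6)
key observation: 2 values of V(q) split the 5 diagrams


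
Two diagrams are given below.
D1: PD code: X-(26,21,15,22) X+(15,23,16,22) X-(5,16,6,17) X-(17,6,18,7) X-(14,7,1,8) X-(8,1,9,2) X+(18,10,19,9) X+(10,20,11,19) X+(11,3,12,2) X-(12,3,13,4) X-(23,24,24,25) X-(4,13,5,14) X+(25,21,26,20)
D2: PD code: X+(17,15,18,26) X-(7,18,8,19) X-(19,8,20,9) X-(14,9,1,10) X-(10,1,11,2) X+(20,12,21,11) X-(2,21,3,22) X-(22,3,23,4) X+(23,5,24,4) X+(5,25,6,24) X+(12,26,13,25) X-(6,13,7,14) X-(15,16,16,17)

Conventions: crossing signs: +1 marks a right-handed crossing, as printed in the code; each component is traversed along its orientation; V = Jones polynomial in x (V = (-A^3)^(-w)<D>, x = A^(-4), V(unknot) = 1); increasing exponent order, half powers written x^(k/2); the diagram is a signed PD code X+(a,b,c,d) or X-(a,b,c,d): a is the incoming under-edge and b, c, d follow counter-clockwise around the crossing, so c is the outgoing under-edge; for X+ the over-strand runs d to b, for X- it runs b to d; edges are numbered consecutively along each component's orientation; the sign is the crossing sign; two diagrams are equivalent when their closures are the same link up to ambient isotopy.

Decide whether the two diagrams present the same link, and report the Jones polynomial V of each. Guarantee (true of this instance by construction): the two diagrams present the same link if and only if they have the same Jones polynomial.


equivalent: yes
D1 (bracket 2A^-7 - A^-3 + 2A - A^5 + A^9 - A^13; 13 crossings at w = -3): V = x^(-11/2) - x^(-9/2) + x^(-7/2) - 2x^(-5/2) + x^(-3/2) - 2x^(-1/2)
V(D2) = x^(-11/2) - x^(-9/2) + x^(-7/2) - 2x^(-5/2) + x^(-3/2) - 2x^(-1/2)  (w -3, c 13, <D> = 2A^-7 - A^-3 + 2A - A^5 + A^9 - A^13)
key observation: all 2 diagrams share one V(x), hence one class


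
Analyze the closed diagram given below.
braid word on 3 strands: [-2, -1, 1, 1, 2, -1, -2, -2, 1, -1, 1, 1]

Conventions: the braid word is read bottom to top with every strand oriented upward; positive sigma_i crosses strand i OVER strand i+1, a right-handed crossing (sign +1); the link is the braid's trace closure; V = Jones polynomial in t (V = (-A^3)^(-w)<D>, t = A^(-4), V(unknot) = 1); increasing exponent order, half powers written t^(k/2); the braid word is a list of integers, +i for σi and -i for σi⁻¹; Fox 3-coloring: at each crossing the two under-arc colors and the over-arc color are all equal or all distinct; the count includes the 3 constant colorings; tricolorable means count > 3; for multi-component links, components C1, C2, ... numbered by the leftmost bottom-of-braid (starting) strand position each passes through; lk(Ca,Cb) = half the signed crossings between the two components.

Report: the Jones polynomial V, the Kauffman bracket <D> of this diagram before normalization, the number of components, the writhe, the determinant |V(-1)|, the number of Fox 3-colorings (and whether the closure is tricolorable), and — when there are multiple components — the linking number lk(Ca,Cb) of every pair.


V(t) = -t^-3 + 2t^-2 - 2t^-1 + 3 - 2t + 2t^2 - t^3
bracket: -A^-12 + 2A^-8 - 2A^-4 + 3 - 2A^4 + 2A^8 - A^12, w = 0
1 component, writhe 0, over 12 crossings
det 13, colorings 3 of 3^12 — not tricolorable
observation: free reduction leaves σ2⁻¹ σ1 σ2 σ1⁻¹ σ2⁻¹ σ2⁻¹ σ1 σ1 of the original 12 letters


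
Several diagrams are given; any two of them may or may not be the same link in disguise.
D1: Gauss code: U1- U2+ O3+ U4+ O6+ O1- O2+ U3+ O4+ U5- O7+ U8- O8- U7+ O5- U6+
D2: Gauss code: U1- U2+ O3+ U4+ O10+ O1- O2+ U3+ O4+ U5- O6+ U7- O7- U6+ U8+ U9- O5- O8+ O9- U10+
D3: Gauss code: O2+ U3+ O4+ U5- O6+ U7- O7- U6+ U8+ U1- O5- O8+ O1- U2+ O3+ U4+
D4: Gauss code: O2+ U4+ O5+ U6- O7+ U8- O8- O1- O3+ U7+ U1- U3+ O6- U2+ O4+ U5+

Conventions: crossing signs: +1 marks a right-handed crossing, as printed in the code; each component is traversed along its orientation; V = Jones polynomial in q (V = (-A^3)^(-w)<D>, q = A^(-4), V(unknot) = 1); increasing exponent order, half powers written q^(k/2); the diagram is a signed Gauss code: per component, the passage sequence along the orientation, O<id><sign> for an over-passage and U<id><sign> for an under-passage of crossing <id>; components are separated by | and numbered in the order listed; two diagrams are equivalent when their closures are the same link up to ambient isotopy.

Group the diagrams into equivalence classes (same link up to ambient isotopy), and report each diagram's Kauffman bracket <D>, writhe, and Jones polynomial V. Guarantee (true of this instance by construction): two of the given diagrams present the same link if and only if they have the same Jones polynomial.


classes: {D1, D2, D3, D4}
V(D1) = q + q^3 - q^4  [8 crossings, <D> = -A^-10 + A^-6 + A^2, w = +2]
V(D2) = q + q^3 - q^4  (w +2, c 10, <D> = -A^-10 + A^-6 + A^2)
V(D3) = q + q^3 - q^4  [8 crossings, <D> = -A^-10 + A^-6 + A^2, w = +2]
V(D4) = q + q^3 - q^4  (w +2, c 8, <D> = -A^-10 + A^-6 + A^2)
note: all 4 diagrams share one V(q), hence one class


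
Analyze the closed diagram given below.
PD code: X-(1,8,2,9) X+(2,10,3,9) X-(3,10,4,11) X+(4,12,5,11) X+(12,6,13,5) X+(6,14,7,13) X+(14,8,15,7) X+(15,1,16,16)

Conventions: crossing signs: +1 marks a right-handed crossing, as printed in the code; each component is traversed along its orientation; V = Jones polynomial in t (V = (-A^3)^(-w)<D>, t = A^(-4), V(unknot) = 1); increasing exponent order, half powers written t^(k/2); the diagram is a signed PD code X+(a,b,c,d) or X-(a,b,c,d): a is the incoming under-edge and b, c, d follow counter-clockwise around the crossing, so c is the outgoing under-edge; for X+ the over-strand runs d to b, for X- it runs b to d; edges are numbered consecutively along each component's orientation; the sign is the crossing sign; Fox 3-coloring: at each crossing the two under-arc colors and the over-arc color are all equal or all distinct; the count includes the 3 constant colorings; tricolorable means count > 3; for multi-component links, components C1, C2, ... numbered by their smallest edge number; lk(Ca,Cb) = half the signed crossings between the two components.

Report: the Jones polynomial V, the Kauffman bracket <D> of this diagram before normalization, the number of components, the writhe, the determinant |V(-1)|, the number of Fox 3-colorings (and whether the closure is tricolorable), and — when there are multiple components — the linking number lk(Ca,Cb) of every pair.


V = t + t^3 - t^4
<D> = -A^-4 + 1 + A^8 (w = +4)
1 component over 8 crossings, w = +4
9 Fox colorings among 3^8, |V(-1)| = 3: tricolorable
why: the span of V is 3, forcing >= 3 crossings in any diagram


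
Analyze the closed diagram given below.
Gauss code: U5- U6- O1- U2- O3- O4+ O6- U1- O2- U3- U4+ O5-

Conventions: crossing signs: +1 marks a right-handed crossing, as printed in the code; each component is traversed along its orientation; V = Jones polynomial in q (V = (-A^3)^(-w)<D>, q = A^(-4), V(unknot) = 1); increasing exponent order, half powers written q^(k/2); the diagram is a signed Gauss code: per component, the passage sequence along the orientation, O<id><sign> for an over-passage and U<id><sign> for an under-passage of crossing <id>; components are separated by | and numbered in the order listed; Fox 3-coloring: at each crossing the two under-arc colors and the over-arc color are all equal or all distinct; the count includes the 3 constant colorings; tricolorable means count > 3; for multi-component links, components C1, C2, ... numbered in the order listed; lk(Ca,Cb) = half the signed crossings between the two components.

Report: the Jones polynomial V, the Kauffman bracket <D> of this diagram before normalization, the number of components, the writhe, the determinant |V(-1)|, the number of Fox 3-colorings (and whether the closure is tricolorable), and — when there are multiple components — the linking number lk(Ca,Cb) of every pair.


Jones polynomial: V(q) = -q^-4 + q^-3 + q^-1
<D> = A^-8 + 1 - A^4; writhe -4
components 1, writhe -4 (6 crossings)
3-colorings: 9 of 3^6, det 3 — tricolorable
note: det 3 = |V(-1)|; divisible by 3, so tricolorable


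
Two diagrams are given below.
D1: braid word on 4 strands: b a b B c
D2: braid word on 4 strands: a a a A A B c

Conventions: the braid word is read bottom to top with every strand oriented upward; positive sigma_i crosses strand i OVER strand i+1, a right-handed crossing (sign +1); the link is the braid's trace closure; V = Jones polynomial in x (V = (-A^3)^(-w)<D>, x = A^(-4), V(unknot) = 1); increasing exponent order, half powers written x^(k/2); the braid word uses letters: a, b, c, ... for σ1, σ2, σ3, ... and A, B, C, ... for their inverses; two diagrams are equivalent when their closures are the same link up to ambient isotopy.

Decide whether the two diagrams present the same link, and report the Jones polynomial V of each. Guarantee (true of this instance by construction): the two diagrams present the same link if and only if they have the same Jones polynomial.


equivalent: yes
D1 (bracket -A^9; 5 crossings at w = +3): V = 1
V(D2) = 1  [7 crossings, <D> = -A^3, w = +1]
observation: one V(x) for all 2 diagrams — one class (guaranteed)


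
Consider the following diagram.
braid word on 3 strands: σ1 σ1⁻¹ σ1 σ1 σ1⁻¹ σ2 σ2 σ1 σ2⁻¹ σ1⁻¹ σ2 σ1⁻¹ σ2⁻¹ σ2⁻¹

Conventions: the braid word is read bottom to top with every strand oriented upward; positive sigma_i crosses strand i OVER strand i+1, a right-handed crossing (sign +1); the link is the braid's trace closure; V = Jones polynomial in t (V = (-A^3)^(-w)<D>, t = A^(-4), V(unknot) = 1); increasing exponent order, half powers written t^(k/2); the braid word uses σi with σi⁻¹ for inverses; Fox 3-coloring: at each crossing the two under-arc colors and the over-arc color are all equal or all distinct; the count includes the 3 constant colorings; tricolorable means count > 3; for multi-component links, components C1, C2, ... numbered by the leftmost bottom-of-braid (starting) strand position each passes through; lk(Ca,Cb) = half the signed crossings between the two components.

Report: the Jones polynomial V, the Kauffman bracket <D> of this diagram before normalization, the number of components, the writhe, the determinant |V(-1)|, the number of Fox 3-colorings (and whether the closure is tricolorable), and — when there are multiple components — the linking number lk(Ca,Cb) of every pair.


V = -t^-3 + t^-2 - t^-1 + 3 - t + t^2 - t^3
<D> = -A^-12 + A^-8 - A^-4 + 3 - A^4 + A^8 - A^12 (w = 0)
1 component over 14 crossings, w = 0
27 Fox colorings among 3^14, |V(-1)| = 9: tricolorable
why: the span of V is 6, forcing >= 6 crossings in any diagram


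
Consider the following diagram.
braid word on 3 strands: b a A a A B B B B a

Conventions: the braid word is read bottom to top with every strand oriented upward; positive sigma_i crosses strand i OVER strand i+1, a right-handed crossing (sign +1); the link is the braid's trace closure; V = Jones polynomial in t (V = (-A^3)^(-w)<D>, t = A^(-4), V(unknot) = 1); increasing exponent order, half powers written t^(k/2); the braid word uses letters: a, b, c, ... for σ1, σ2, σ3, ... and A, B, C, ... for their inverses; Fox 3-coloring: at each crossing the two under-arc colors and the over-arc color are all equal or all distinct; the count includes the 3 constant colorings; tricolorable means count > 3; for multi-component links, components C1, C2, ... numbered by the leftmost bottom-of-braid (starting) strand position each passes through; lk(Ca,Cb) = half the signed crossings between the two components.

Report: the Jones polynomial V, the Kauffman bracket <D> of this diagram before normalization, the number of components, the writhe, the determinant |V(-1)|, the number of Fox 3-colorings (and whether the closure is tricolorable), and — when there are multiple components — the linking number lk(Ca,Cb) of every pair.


V = -t^-4 + t^-3 + t^-1
<D> = A^-2 + A^6 - A^10 (w = -2)
1 component over 10 crossings, w = -2
9 Fox colorings among 3^10, |V(-1)| = 3: tricolorable
why: w = -2 (over 10 crossings) is diagram-only; (-A^3)^(2) removes it from V


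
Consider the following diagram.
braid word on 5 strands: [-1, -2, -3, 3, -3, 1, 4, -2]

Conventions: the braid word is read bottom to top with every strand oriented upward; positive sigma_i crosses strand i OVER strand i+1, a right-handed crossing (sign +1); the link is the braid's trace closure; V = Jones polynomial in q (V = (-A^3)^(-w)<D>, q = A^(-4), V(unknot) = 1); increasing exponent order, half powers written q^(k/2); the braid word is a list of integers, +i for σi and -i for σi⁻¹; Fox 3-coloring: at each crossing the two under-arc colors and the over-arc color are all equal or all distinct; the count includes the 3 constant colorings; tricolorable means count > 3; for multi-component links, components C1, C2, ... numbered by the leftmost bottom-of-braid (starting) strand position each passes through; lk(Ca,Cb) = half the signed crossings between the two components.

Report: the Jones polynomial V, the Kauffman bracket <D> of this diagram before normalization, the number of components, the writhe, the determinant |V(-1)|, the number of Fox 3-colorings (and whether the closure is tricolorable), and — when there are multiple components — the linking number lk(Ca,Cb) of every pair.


V = 1
<D> = A^-6 (w = -2)
1 component over 8 crossings, w = -2
3 Fox colorings among 3^8, |V(-1)| = 1: not tricolorable
why: inverse pairs cancel, leaving σ1⁻¹ σ2⁻¹ σ3⁻¹ σ1 σ4 σ2⁻¹


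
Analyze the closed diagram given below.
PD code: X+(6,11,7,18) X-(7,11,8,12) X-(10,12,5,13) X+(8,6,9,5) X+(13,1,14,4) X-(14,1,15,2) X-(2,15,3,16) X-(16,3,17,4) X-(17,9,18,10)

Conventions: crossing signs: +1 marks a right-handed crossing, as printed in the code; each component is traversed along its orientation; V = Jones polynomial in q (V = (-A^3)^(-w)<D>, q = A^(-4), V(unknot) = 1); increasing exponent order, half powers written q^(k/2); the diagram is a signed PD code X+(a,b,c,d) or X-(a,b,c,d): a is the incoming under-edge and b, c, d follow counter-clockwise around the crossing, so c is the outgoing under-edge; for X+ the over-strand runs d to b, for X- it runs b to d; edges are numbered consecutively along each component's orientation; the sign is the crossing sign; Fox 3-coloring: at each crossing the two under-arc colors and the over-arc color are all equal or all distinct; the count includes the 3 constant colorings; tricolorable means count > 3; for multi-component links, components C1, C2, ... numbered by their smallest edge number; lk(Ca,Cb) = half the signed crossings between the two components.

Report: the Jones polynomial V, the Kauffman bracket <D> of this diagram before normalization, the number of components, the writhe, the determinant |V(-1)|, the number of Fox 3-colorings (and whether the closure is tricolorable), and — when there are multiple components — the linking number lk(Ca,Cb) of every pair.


V = q^-5 + 2q^-3 + q^-1
<D> = -A^-5 - 2A^3 - A^11 (w = -3)
3 components over 9 crossings, w = -3
lk(C1,C2): 0
lk(C1,C3) = -1
linking number lk(C2,C3) = -1
3 Fox colorings among 3^9, |V(-1)| = 4: not tricolorable
why: span 4 respects span(V) <= c + mu - 1 = 11 for this 3-component diagram


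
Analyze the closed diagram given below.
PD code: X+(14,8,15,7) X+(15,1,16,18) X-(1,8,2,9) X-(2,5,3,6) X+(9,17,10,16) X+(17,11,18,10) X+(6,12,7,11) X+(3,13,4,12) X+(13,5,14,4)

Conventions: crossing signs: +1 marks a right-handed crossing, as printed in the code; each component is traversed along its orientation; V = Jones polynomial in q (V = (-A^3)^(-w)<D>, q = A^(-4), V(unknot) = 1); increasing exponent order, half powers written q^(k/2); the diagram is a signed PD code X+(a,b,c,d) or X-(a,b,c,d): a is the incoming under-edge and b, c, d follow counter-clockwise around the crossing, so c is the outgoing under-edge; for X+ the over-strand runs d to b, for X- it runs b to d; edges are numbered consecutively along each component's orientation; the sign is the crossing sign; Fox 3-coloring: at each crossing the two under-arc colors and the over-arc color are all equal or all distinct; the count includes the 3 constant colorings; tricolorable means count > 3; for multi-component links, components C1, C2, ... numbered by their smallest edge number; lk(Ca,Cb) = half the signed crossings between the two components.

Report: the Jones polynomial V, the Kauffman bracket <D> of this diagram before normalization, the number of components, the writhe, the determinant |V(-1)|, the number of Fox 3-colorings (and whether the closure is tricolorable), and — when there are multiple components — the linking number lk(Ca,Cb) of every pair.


Jones polynomial: V(q) = q - q^2 + 2q^3 - 2q^4 + 2q^5 - q^6 + q^7 - q^8
<D> = A^-17 - A^-13 + A^-9 - 2A^-5 + 2A^-1 - 2A^3 + A^7 - A^11; writhe +5
components 1, writhe +5 (9 crossings)
3-colorings: 3 of 3^9, det 11 — not tricolorable
note: det 11 = |V(-1)|; not divisible by 3, so not tricolorable


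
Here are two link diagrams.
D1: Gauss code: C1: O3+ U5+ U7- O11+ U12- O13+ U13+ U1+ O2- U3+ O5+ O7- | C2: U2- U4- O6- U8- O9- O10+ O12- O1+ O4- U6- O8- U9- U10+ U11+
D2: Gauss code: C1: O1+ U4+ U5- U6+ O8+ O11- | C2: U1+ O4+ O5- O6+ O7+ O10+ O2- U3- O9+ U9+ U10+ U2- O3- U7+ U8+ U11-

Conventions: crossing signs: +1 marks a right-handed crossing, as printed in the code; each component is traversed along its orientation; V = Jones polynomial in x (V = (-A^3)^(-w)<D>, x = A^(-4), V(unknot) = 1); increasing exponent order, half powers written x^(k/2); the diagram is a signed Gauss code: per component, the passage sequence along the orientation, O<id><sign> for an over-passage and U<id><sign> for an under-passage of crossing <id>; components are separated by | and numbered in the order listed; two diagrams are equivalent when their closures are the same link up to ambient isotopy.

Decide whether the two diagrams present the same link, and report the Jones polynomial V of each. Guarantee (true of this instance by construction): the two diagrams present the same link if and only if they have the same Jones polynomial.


equivalent: no
D1 (bracket A^-1 + A^3 + A^7 - A^15; 13 crossings at w = -1): V = x^(-9/2) - x^(-5/2) - x^(-3/2) - x^(-1/2)
D2 (bracket A^-1 + A^7; 11 crossings at w = +3): V = -x^(1/2) - x^(5/2)
key observation: V(x) takes 2 values over 2 diagrams, fixing the grouping


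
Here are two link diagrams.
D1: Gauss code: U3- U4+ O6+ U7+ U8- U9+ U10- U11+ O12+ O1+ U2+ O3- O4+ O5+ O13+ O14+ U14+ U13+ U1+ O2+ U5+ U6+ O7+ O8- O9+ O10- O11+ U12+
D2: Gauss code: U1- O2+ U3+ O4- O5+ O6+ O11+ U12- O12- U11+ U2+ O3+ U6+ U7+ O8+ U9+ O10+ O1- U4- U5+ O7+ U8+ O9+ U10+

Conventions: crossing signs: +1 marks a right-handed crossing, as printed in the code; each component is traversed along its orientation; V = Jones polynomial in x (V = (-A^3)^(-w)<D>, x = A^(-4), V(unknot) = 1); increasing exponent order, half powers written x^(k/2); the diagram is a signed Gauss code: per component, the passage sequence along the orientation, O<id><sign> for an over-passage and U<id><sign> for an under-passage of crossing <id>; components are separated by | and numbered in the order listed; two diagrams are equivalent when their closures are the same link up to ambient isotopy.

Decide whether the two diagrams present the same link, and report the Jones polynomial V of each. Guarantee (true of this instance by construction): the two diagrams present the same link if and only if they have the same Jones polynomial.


same link: yes
V(D1) = x^2 + 2x^4 - 2x^5 + x^6 - 2x^7 + x^8  [14 crossings, <D> = A^-8 - 2A^-4 + 1 - 2A^4 + 2A^8 + A^16, w = +8]
D2 (bracket A^-14 - 2A^-10 + A^-6 - 2A^-2 + 2A^2 + A^10; 12 crossings at w = +6): V = x^2 + 2x^4 - 2x^5 + x^6 - 2x^7 + x^8
note: one V(x) for all 2 diagrams — one class (guaranteed)


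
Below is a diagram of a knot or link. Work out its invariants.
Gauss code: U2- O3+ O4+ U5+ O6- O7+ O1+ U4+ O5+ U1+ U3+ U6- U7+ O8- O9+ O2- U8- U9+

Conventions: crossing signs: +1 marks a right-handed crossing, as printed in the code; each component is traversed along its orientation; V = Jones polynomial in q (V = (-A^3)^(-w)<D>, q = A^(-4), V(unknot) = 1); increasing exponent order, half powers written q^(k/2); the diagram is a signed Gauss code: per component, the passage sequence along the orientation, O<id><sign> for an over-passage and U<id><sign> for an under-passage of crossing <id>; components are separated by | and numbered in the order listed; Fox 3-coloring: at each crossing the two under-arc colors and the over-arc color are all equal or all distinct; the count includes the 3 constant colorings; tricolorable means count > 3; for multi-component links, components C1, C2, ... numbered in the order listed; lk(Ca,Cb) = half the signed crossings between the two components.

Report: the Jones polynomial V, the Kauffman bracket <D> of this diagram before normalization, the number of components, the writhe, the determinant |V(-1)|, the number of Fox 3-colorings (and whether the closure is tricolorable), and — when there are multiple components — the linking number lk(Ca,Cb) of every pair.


V = q + q^3 - q^4
<D> = A^-7 - A^-3 - A^5 (w = +3)
1 component over 9 crossings, w = +3
9 Fox colorings among 3^9, |V(-1)| = 3: tricolorable
why: V spans 3 powers of q: at least 3 crossings in any diagram


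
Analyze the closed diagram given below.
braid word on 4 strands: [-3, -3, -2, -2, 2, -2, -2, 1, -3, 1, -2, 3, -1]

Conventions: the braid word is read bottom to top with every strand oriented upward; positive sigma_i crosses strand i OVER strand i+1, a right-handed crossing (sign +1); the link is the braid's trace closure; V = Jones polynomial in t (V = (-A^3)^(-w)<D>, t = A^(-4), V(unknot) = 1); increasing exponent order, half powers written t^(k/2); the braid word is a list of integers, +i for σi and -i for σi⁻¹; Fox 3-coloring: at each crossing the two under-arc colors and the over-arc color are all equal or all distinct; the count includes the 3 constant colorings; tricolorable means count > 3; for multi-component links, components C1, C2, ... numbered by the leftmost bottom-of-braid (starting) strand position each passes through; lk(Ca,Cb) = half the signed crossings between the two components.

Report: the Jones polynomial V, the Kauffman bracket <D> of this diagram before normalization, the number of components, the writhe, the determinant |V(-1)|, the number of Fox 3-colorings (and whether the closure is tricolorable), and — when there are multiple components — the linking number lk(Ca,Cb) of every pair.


V(t) = -t^-6 + t^-5 - t^-4 + 2t^-3 - t^-2 + t^-1
bracket: -A^-11 + A^-7 - 2A^-3 + A - A^5 + A^9, w = -5
1 component, writhe -5, over 13 crossings
det 7, colorings 3 of 3^13 — not tricolorable
observation: the word shrinks to σ3⁻¹ σ3⁻¹ σ2⁻¹ σ2⁻¹ σ2⁻¹ σ1 σ3⁻¹ σ1 σ2⁻¹ σ3 σ1⁻¹ after cancelling


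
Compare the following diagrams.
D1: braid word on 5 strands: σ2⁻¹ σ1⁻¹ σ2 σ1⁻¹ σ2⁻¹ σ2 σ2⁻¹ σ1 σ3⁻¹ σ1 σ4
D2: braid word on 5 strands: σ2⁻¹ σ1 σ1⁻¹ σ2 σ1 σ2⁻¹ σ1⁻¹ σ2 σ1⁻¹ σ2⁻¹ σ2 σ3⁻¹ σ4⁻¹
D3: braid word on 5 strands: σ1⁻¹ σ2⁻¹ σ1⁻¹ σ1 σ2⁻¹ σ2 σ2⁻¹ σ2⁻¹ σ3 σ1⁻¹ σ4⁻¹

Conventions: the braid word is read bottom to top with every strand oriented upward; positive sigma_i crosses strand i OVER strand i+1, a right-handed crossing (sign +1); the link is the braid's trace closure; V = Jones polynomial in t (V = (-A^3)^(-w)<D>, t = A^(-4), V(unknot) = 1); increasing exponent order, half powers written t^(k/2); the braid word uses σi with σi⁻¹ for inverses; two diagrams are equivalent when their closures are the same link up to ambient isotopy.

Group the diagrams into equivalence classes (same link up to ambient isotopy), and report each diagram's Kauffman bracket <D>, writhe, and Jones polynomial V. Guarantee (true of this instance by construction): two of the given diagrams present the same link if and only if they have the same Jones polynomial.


equivalence classes: {D1} | {D2} | {D3}
D1 (bracket -A^-9 + A^-5 + A^3 + A^11; 11 crossings at w = -1): V = -t^(-7/2) - t^(-3/2) - t^(1/2) + t^(3/2)
V(D2) = -t^(-1/2) - t^(1/2)  [13 crossings, <D> = A^-11 + A^-7, w = -3]
D3 (bracket A^-9 + 2A^-1 - A^3 + A^7 - A^11; 11 crossings at w = -5): V = t^(-13/2) - t^(-11/2) + t^(-9/2) - 2t^(-7/2) - t^(-3/2)
key observation: 3 classes among 3 diagrams; unequal V(t) rules out equality


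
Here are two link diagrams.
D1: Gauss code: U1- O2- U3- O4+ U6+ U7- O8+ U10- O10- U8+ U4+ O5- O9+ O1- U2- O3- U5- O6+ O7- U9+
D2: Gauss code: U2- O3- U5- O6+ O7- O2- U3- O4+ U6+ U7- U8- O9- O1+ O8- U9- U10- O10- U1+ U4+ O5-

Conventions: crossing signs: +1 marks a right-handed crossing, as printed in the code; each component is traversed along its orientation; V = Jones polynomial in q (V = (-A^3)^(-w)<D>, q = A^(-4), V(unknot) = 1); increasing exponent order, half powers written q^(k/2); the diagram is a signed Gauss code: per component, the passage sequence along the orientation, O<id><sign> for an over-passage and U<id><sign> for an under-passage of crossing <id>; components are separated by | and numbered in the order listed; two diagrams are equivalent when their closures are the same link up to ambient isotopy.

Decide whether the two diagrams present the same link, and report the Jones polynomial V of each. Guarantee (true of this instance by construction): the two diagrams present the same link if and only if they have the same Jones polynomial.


same link: yes
V(D1) = -q^-4 + q^-3 + q^-1  [10 crossings, <D> = A^-2 + A^6 - A^10, w = -2]
V(D2) = -q^-4 + q^-3 + q^-1  [10 crossings, <D> = A^-8 + 1 - A^4, w = -4]
insight: Reidemeister moves carry D1 (10 crossings) to D2 (10)


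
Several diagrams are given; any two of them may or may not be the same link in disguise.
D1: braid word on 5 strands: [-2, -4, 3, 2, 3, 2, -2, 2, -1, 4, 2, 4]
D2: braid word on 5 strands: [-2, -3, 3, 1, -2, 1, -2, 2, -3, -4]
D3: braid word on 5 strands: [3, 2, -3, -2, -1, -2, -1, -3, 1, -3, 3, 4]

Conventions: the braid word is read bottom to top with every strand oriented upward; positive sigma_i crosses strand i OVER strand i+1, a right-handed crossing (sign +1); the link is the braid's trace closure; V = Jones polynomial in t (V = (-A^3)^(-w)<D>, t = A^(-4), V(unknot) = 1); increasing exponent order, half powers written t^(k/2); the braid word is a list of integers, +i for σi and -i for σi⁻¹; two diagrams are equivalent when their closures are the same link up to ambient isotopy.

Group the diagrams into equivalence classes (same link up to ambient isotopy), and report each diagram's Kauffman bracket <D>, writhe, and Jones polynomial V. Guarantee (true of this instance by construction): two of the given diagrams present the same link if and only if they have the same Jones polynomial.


grouping into links: {D1} | {D2} | {D3}
V(D1) = t + t^3 - t^4  (w +4, c 12, <D> = -A^-4 + 1 + A^8)
V(D2) = t^-2 - t^-1 + 1 - t + t^2  [10 crossings, <D> = A^-14 - A^-10 + A^-6 - A^-2 + A^2, w = -2]
V(D3) = 1  (w -2, c 12, <D> = A^-6)
key observation: comparing 3 Jones polynomials yields 3 groups


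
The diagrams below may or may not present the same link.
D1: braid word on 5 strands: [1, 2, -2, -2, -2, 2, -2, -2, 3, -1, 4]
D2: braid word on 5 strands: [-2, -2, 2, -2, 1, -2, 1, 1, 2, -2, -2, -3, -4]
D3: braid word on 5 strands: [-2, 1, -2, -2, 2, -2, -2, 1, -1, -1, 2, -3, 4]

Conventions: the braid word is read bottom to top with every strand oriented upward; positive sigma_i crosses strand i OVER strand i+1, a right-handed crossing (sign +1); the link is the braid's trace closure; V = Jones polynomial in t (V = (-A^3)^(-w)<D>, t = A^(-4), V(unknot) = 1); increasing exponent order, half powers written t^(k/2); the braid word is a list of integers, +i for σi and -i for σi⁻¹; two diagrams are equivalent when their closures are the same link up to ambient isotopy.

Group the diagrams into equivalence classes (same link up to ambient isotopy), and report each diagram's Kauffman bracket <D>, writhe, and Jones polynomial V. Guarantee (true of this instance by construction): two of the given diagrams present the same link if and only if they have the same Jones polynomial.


equivalence classes: {D1, D3} | {D2}
D1 (bracket A^-1 + A^3 + A^7 - A^15; 11 crossings at w = -1): V = t^(-9/2) - t^(-5/2) - t^(-3/2) - t^(-1/2)
D2 (bracket -A^-19 + 2A^-15 - 2A^-11 + 4A^-7 - 3A^-3 + 3A - 2A^5 + A^9; 13 crossings at w = -3): V = -t^(-9/2) + 2t^(-7/2) - 3t^(-5/2) + 3t^(-3/2) - 4t^(-1/2) + 2t^(1/2) - 2t^(3/2) + t^(5/2)
V(D3) = t^(-9/2) - t^(-5/2) - t^(-3/2) - t^(-1/2)  [13 crossings, <D> = A^-7 + A^-3 + A - A^9, w = -3]
key observation: comparing 3 Jones polynomials yields 2 groups


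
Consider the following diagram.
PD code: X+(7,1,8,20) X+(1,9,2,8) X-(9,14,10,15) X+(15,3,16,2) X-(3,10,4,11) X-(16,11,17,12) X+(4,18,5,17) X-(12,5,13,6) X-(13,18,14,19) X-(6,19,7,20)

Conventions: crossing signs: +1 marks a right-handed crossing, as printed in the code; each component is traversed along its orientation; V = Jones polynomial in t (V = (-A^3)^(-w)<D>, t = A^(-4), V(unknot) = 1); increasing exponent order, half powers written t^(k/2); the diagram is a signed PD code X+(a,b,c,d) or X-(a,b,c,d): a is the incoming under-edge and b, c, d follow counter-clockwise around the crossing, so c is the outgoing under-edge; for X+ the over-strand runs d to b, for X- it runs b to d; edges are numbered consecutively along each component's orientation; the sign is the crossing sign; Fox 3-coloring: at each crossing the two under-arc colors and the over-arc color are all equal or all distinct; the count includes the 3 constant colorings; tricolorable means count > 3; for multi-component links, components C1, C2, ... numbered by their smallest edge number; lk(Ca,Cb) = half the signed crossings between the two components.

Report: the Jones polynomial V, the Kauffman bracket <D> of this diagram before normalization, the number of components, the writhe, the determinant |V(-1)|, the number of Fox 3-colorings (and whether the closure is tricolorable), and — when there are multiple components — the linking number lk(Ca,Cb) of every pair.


V = -t^-5 + t^-4 - t^-3 + 2t^-2 - t^-1 + 2 - t
<D> = -A^-10 + 2A^-6 - A^-2 + 2A^2 - A^6 + A^10 - A^14 (w = -2)
1 component over 10 crossings, w = -2
9 Fox colorings among 3^10, |V(-1)| = 9: tricolorable
why: w = -2 shifts under R1 moves; the (-A^3)^(2) factor cancels that in V


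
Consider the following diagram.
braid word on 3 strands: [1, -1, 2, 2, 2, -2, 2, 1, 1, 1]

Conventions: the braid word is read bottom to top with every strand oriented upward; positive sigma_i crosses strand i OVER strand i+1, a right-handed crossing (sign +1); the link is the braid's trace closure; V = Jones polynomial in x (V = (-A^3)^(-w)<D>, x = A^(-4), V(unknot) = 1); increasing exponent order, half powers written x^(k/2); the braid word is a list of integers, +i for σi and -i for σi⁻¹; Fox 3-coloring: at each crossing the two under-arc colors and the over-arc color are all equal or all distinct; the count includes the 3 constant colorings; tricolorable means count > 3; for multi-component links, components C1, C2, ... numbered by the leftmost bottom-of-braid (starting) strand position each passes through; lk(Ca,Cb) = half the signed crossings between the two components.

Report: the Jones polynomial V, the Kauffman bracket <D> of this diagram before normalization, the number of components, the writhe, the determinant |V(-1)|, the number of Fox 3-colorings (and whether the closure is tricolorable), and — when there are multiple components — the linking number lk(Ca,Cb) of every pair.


V(x) = x^2 + 2x^4 - 2x^5 + x^6 - 2x^7 + x^8
bracket: A^-14 - 2A^-10 + A^-6 - 2A^-2 + 2A^2 + A^10, w = +6
1 component, writhe +6, over 10 crossings
det 9, colorings 27 of 3^10 — tricolorable
observation: the span of V is 6, forcing >= 6 crossings in any diagram


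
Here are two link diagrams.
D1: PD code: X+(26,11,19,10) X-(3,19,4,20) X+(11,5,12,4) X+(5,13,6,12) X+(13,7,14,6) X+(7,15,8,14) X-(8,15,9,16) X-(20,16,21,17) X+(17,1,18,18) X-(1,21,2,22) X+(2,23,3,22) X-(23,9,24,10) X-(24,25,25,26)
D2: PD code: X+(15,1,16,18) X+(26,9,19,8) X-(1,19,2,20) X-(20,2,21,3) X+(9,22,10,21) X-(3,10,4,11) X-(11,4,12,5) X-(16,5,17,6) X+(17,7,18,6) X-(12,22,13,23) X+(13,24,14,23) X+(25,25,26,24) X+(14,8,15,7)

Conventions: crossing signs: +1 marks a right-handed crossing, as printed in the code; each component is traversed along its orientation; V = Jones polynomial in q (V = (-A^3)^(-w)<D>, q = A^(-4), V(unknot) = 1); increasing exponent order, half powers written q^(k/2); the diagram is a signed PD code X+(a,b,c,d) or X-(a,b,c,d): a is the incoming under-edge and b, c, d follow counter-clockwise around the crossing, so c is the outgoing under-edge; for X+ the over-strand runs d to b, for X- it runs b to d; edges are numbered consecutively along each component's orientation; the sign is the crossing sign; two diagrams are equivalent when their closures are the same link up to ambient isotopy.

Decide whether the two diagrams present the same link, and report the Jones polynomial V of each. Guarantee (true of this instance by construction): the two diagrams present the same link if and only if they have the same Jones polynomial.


equivalent: no
D1 (bracket -A^-11 + A^-7 - A^-3 + 2A + A^9; 13 crossings at w = +1): V = -q^(-3/2) - 2q^(1/2) + q^(3/2) - q^(5/2) + q^(7/2)
D2 (bracket A^-3 - A + 2A^5 - A^9 + 2A^13 - A^17; 13 crossings at w = +1): V = q^(-7/2) - 2q^(-5/2) + q^(-3/2) - 2q^(-1/2) + q^(1/2) - q^(3/2)
key observation: comparing 2 Jones polynomials yields 2 groups


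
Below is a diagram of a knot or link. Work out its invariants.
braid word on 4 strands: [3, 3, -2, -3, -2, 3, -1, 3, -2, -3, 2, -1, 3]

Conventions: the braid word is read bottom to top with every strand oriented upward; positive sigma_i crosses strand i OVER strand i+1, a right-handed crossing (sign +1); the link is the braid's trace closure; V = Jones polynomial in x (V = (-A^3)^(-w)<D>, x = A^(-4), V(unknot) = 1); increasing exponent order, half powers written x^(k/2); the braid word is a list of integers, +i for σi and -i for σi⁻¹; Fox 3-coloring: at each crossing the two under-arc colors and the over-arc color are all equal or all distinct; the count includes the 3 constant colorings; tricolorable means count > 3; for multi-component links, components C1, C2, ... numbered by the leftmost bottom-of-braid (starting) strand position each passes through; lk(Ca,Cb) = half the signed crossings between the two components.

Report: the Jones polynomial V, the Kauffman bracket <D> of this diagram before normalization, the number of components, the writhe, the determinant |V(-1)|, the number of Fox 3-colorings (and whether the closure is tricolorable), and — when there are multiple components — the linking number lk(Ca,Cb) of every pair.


Jones polynomial: V(x) = -x^-3 + 2x^-2 - 2x^-1 + 3 - 2x + 2x^2 - x^3
<D> = A^-15 - 2A^-11 + 2A^-7 - 3A^-3 + 2A - 2A^5 + A^9; writhe -1
components 1, writhe -1 (13 crossings)
3-colorings: 3 of 3^13, det 13 — not tricolorable
note: w = -1 shifts under R1 moves; the (-A^3)^(1) factor cancels that in V


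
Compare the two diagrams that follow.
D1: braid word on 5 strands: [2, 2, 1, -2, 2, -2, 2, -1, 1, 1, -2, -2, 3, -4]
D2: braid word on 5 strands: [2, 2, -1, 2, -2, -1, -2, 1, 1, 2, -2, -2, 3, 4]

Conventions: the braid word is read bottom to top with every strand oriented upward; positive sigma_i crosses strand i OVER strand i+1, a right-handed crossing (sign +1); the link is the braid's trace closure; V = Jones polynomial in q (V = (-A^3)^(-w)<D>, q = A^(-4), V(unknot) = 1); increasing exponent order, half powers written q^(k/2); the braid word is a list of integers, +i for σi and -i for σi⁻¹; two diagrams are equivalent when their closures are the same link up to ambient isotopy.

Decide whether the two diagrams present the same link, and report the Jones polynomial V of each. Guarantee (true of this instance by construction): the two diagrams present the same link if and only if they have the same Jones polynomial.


equivalent: no
V(D1) = 1 + q + q^2 + q^3  (w +2, c 14, <D> = A^-6 + A^-2 + A^2 + A^6)
V(D2) = q^-2 + 2 + q^2  [14 crossings, <D> = A^-2 + 2A^6 + A^14, w = +2]
key observation: 2 values of V(q) split the 2 diagrams


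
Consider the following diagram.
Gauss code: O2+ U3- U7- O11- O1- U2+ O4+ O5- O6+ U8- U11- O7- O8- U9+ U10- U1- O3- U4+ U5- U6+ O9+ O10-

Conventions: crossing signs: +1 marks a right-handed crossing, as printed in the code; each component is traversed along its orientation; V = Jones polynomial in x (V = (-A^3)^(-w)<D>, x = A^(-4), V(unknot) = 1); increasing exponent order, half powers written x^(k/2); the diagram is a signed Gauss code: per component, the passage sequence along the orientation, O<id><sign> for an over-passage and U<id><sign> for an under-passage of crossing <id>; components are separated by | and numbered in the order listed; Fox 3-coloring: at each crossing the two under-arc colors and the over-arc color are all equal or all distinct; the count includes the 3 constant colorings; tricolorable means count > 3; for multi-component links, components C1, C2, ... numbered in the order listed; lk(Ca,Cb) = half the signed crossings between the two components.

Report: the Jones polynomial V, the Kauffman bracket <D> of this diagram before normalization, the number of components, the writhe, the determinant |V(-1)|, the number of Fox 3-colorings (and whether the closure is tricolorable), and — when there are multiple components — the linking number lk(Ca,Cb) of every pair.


V(x) = x^-5 - 2x^-4 + 2x^-3 - 2x^-2 + 2x^-1 - 1 + x
bracket: -A^-13 + A^-9 - 2A^-5 + 2A^-1 - 2A^3 + 2A^7 - A^11, w = -3
1 component, writhe -3, over 11 crossings
det 11, colorings 3 of 3^11 — not tricolorable
observation: the span of V is 6, forcing >= 6 crossings in any diagram


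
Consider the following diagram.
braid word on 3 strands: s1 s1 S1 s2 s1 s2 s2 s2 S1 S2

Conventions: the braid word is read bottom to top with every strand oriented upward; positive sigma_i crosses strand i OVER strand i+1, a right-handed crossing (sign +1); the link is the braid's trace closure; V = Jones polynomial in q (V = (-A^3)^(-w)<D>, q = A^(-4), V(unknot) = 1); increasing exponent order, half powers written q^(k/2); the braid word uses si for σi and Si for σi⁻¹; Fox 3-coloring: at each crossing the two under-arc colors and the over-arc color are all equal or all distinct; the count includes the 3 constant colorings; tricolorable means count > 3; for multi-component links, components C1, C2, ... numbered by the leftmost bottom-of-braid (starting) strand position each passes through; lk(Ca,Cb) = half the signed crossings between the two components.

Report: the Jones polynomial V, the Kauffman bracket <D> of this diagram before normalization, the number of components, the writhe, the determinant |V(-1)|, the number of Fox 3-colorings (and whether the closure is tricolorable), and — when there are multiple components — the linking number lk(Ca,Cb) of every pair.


V = q + q^2 + q^3 + q^6
<D> = A^-12 + 1 + A^4 + A^8 (w = +4)
3 components over 10 crossings, w = +4
lk(C1,C2): +2
lk(C1,C3) = 0
linking number lk(C2,C3) = 0
9 Fox colorings among 3^10, |V(-1)| = 0: tricolorable
why: inverse pairs cancel, leaving σ1 σ2 σ1 σ2 σ2 σ2 σ1⁻¹ σ2⁻¹
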